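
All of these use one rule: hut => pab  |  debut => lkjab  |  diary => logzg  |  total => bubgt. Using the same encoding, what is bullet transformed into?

jattkb

The shift depends on letter class: consonant h→p is +8, but vowel u→a is +6. The rule splits by letter class: vowels +6, consonants +8.
On bullet: b(cons)+8=j, u(vowel)+6=a, l(cons)+8=t, l(cons)+8=t, e(vowel)+6=k, t(cons)+8=b.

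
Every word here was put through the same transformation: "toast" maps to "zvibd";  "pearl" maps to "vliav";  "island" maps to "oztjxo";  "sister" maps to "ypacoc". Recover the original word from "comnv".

Each letter shifts forward by (position + 6), i.e. 6, 7, 8, … — the shift grows by one for each successive letter.
Undoing it on comnv: c−6=w, o−7=h, m−8=e, n−9=e, v−10=l.

wheel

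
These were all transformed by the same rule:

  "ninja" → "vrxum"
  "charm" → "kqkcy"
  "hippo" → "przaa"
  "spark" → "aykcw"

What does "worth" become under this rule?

exbet

In ninja: n→v is +8, i→r is +9, n→x is +10, j→u is +11 — the shift increases by 1 each position. The shift increases by 1 at each position, starting from +8: 8, 9, 10, ….
On worth: w+8=e, o+9=x, r+10=b, t+11=e, h+12=t.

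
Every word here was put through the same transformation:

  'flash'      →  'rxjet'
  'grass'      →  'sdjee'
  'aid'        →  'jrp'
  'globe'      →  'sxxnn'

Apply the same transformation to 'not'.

zxf

The shift depends on letter class: consonant f→r is +12, but vowel a→j is +9. Vowels shift forward by 9 and consonants shift forward by 12.
For not: n(cons)+12=z, o(vowel)+9=x, t(cons)+12=f.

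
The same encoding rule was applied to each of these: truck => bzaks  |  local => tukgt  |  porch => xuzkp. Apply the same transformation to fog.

nuo

The shift depends on letter class: consonant t→b is +8, but vowel u→a is +6. Two shifts are in play — +6 for a/e/i/o/u, +8 for every other letter.
For fog: f(cons)+8=n, o(vowel)+6=u, g(cons)+8=o.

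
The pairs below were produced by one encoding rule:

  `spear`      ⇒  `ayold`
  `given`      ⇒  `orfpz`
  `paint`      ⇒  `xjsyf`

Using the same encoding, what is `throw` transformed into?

bqbzi

Letter i (0-indexed) is shifted by i+8, so successive shifts are 8, 9, 10, ….
Applying it to throw: t+8=b, h+9=q, r+10=b, o+11=z, w+12=i.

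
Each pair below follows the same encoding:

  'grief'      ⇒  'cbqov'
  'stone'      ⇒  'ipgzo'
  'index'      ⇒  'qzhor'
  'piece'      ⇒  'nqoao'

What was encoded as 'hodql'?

g(6)→c(2) and r(17)→b(1) fit y≡7x+12 (mod 26); the inverse of 7 mod 26 is 15. Each letter's alphabet position (a=0..z=25) is mapped through 7·x+12 mod 26 — an affine cipher.
Undoing it on hodql: h(7)→15·(7−12)≡3=d; o(14)→15·(14−12)≡4=e; d(3)→15·(3−12)≡21=v; q(16)→15·(16−12)≡8=i; l(11)→15·(11−12)≡11=l (all mod 26).

devil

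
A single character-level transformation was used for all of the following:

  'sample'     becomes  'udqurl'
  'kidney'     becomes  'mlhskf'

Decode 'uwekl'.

staff

In sample: s→u is +2, a→d is +3, m→q is +4, p→u is +5 — the shift increases by 1 each position. The shift increases by 1 at each position, starting from +2: 2, 3, 4, ….
Reversing it on uwekl: u−2=s, w−3=t, e−4=a, k−5=f, l−6=f.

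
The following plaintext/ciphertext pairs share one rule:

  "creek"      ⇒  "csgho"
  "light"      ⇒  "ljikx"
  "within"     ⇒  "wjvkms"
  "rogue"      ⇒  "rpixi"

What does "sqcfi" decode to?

Each letter shifts forward by its position index (0, 1, 2, …) — the shift grows by one for each successive letter.
Reversing it on sqcfi: s−0=s, q−1=p, c−2=a, f−3=c, i−4=e.

space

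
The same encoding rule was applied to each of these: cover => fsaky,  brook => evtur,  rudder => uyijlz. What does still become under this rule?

vxnrs

In cover: c→f is +3, o→s is +4, v→a is +5, e→k is +6 — the shift increases by 1 each position. Each letter shifts forward by (position + 3), i.e. 3, 4, 5, … — the shift grows by one for each successive letter.
For still: s+3=v, t+4=x, i+5=n, l+6=r, l+7=s.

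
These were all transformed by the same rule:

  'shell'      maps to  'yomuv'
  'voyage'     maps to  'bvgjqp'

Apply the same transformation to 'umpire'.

In shell: s→y is +6, h→o is +7, e→m is +8, l→u is +9 — the shift increases by 1 each position. Letter i (0-indexed) is shifted by i+6, so successive shifts are 6, 7, 8, ….
On umpire: u+6=a, m+7=t, p+8=x, i+9=r, r+10=b, e+11=p.

atxrbp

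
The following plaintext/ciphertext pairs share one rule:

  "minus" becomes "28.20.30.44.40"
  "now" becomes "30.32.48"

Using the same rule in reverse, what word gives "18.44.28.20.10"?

m(#13)→28 and i(#9)→20: differences scale by 2, so n = 2·pos + 2. Each letter becomes 2×(its alphabet position, a=1..z=26) + 2.
Undoing it on 18.44.28.20.10: 18→(18−2)÷2=8=h, 44→(44−2)÷2=21=u, 28→(28−2)÷2=13=m, 20→(20−2)÷2=9=i, 10→(10−2)÷2=4=d.

humid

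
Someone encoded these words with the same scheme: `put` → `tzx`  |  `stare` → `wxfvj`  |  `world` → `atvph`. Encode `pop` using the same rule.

ttt

Two shifts are in play — +5 for a/e/i/o/u, +4 for every other letter.
On pop: p(cons)+4=t, o(vowel)+5=t, p(cons)+4=t.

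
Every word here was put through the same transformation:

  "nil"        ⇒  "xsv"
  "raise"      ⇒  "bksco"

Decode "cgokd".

It's a constant shift of +10 (ROT10).
Undoing it on cgokd: c−10=s, g−10=w, o−10=e, k−10=a, d−10=t.

sweat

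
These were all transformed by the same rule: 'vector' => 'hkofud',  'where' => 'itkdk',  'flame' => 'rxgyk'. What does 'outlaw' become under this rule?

The shift depends on letter class: consonant v→h is +12, but vowel e→k is +6. Two shifts are in play — +6 for a/e/i/o/u, +12 for every other letter.
Applying it to outlaw: o(vowel)+6=u, u(vowel)+6=a, t(cons)+12=f, l(cons)+12=x, a(vowel)+6=g, w(cons)+12=i.

uafxgi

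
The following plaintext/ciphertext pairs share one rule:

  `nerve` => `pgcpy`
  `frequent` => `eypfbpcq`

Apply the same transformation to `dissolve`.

pgwzddto

Two steps: reverse the string, then apply a Caesar shift of +11.
On dissolve: reverse → evlossid; then shift: e+11=p, v+11=g, l+11=w, o+11=z, s+11=d, s+11=d, i+11=t, d+11=o.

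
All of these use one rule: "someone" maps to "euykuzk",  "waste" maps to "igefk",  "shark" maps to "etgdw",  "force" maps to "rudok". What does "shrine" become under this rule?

The shift depends on letter class: consonant s→e is +12, but vowel o→u is +6. Two shifts are in play — +6 for a/e/i/o/u, +12 for every other letter.
On shrine: s(cons)+12=e, h(cons)+12=t, r(cons)+12=d, i(vowel)+6=o, n(cons)+12=z, e(vowel)+6=k.

etdozk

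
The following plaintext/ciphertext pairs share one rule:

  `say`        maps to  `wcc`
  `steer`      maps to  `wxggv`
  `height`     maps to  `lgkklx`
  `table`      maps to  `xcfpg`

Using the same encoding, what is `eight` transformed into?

gkklx

The shift depends on letter class: consonant s→w is +4, but vowel a→c is +2. Two shifts are in play — +2 for a/e/i/o/u, +4 for every other letter.
On eight: e(vowel)+2=g, i(vowel)+2=k, g(cons)+4=k, h(cons)+4=l, t(cons)+4=x.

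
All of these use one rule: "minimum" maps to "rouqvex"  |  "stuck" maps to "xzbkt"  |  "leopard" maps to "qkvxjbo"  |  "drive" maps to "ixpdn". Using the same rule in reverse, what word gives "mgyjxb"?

harbor

In minimum: m→r is +5, i→o is +6, n→u is +7, i→q is +8 — the shift increases by 1 each position. The shift increases by 1 at each position, starting from +5: 5, 6, 7, ….
Undoing it on mgyjxb: m−5=h, g−6=a, y−7=r, j−8=b, x−9=o, b−10=r.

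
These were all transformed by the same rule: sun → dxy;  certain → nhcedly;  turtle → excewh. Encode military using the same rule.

xlwledcj

The shift depends on letter class: consonant s→d is +11, but vowel u→x is +3. Two shifts are in play — +3 for a/e/i/o/u, +11 for every other letter.
For military: m(cons)+11=x, i(vowel)+3=l, l(cons)+11=w, i(vowel)+3=l, t(cons)+11=e, a(vowel)+3=d, r(cons)+11=c, y(cons)+11=j.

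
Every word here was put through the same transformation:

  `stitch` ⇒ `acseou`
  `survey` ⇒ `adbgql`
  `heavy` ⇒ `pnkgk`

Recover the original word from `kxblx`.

The shift increases by 1 at each position, starting from +8: 8, 9, 10, ….
Reversing it on kxblx: k−8=c, x−9=o, b−10=r, l−11=a, x−12=l.

coral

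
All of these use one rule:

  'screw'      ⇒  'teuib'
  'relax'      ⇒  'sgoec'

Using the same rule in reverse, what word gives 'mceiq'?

label

In screw: s→t is +1, c→e is +2, r→u is +3, e→i is +4 — the shift increases by 1 each position. Each letter shifts forward by (position + 1), i.e. 1, 2, 3, … — the shift grows by one for each successive letter.
Reversing it on mceiq: m−1=l, c−2=a, e−3=b, i−4=e, q−5=l.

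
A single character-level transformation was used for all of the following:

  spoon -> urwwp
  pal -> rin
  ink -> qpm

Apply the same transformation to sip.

The shift depends on letter class: consonant s→u is +2, but vowel o→w is +8. Two shifts are in play — +8 for a/e/i/o/u, +2 for every other letter.
For sip: s(cons)+2=u, i(vowel)+8=q, p(cons)+2=r.

uqr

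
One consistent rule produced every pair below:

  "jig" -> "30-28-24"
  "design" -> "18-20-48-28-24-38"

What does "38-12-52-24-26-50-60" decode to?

naughty

j(#10)→30 and i(#9)→28: differences scale by 2, so n = 2·pos + 10. With a=1..z=26, the number is 2·pos + 10.
Undoing it on 38-12-52-24-26-50-60: 38→(38−10)÷2=14=n, 12→(12−10)÷2=1=a, 52→(52−10)÷2=21=u, 24→(24−10)÷2=7=g, 26→(26−10)÷2=8=h, 50→(50−10)÷2=20=t, 60→(60−10)÷2=25=y.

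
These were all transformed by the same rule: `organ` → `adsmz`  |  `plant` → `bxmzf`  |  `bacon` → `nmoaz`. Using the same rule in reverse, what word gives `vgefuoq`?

Compare letters: o→a is +12, r→d is +12, g→s is +12 — a constant shift. This is a Caesar cipher with shift 12.
Reversing it on vgefuoq: v−12=j, g−12=u, e−12=s, f−12=t, u−12=i, o−12=c, q−12=e.

justice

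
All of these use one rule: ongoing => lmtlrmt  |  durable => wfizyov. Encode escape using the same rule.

vhxzkv

Each pair mirrors across the alphabet (o↔l, n↔m, g↔t): positions sum to 25. Letters are reflected about the middle of the alphabet (position → 25−position): Atbash.
Applying it to escape: e↔v, s↔h, c↔x, a↔z, p↔k, e↔v.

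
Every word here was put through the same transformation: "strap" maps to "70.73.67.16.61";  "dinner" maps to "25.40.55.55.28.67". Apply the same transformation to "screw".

s(#19)→70 and t(#20)→73: differences scale by 3, so n = 3·pos + 13. The formula is n = 3×(alphabet index, a=1) + 13.
Applying it to screw: s=19→70, c=3→22, r=18→67, e=5→28, w=23→82.

70.22.67.28.82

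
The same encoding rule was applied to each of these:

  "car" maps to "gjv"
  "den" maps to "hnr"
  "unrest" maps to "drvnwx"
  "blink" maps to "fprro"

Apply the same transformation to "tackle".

The shift depends on letter class: consonant c→g is +4, but vowel a→j is +9. The rule splits by letter class: vowels +9, consonants +4.
For tackle: t(cons)+4=x, a(vowel)+9=j, c(cons)+4=g, k(cons)+4=o, l(cons)+4=p, e(vowel)+9=n.

xjgopn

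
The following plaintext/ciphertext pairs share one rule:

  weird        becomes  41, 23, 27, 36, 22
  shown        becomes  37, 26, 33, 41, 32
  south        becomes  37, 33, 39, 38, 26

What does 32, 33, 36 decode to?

The number is (letter's place in the alphabet, a=1) + 18.
Reversing it on 32, 33, 36: 32→(32−18)÷1=14=n, 33→(33−18)÷1=15=o, 36→(36−18)÷1=18=r.

nor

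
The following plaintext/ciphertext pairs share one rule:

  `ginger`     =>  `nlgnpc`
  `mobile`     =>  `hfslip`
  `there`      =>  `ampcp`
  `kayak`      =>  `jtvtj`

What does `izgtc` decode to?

lunar

g(6)→n(13) and i(8)→l(11) fit y≡25x+19 (mod 26); the inverse of 25 mod 26 is 25. This is an affine cipher: with a=0,…,z=25, each position x becomes (25x+19) mod 26.
Reversing it on izgtc: i(8)→25·(8−19)≡11=l; z(25)→25·(25−19)≡20=u; g(6)→25·(6−19)≡13=n; t(19)→25·(19−19)≡0=a; c(2)→25·(2−19)≡17=r (all mod 26).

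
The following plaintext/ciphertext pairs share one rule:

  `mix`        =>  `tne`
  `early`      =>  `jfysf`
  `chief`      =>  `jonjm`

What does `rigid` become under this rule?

ynnnk

The shift depends on letter class: consonant m→t is +7, but vowel i→n is +5. Two shifts are in play — +5 for a/e/i/o/u, +7 for every other letter.
On rigid: r(cons)+7=y, i(vowel)+5=n, g(cons)+7=n, i(vowel)+5=n, d(cons)+7=k.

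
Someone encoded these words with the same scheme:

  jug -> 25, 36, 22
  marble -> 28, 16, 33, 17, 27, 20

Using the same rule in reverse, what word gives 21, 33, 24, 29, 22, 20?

j is letter #10 and maps to 25: an offset of 15. Each letter is replaced by its alphabet position (a=1..z=26) + 15.
Decoding 21, 33, 24, 29, 22, 20: 21→(21−15)÷1=6=f, 33→(33−15)÷1=18=r, 24→(24−15)÷1=9=i, 29→(29−15)÷1=14=n, 22→(22−15)÷1=7=g, 20→(20−15)÷1=5=e.

fringe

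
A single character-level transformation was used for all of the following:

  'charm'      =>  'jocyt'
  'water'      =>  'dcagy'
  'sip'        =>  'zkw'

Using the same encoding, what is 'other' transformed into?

qaogy

Two shifts are in play — +2 for a/e/i/o/u, +7 for every other letter.
For other: o(vowel)+2=q, t(cons)+7=a, h(cons)+7=o, e(vowel)+2=g, r(cons)+7=y.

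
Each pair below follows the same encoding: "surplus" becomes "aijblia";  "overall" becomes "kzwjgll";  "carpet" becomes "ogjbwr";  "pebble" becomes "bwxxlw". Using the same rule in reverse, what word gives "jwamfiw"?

residue

s(18)→a(0) and u(20)→i(8) fit y≡17x+6 (mod 26); the inverse of 17 mod 26 is 23. This is an affine cipher: with a=0,…,z=25, each position x becomes (17x+6) mod 26.
Reversing it on jwamfiw: j(9)→23·(9−6)≡17=r; w(22)→23·(22−6)≡4=e; a(0)→23·(0−6)≡18=s; m(12)→23·(12−6)≡8=i; f(5)→23·(5−6)≡3=d; i(8)→23·(8−6)≡20=u; w(22)→23·(22−6)≡4=e (all mod 26).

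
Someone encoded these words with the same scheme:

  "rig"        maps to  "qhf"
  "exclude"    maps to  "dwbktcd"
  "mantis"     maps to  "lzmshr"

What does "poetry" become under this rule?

Compare letters: r→q is +25, i→h is +25, g→f is +25 — a constant shift. Every letter moves 25 places later in the alphabet, wrapping around z→a.
For poetry: p+25=o, o+25=n, e+25=d, t+25=s, r+25=q, y+25=x.

ondsqx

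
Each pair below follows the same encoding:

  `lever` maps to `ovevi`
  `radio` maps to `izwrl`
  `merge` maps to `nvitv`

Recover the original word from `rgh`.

its

Each pair mirrors across the alphabet (l↔o, e↔v, v↔e): positions sum to 25. Each letter is replaced by its mirror in the alphabet: a↔z, b↔y, c↔x, and so on (the Atbash cipher).
Undoing it on rgh: r↔i, g↔t, h↔s.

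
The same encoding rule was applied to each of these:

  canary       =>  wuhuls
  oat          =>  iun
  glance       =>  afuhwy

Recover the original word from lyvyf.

rebel

Compare letters: c→w is +20, a→u is +20, n→h is +20 — a constant shift. Each letter is shifted forward by 20 in the alphabet (a Caesar shift of +20).
Undoing it on lyvyf: l−20=r, y−20=e, v−20=b, y−20=e, f−20=l.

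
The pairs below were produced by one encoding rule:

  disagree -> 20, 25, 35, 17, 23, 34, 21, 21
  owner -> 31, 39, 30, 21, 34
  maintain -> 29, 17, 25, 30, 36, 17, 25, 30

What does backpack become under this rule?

d is letter #4 and maps to 20: an offset of 16. Each letter is replaced by its alphabet position (a=1..z=26) + 16.
On backpack: b=2→18, a=1→17, c=3→19, k=11→27, p=16→32, a=1→17, c=3→19, k=11→27.

18, 17, 19, 27, 32, 17, 19, 27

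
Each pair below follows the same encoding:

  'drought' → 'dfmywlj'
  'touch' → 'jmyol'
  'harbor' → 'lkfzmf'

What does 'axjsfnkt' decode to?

interval

Each letter's alphabet position (a=0..z=25) is mapped through 15·x+10 mod 26 — an affine cipher.
Undoing it on axjsfnkt: a(0)→7·(0−10)≡8=i; x(23)→7·(23−10)≡13=n; j(9)→7·(9−10)≡19=t; s(18)→7·(18−10)≡4=e; f(5)→7·(5−10)≡17=r; n(13)→7·(13−10)≡21=v; k(10)→7·(10−10)≡0=a; t(19)→7·(19−10)≡11=l (all mod 26).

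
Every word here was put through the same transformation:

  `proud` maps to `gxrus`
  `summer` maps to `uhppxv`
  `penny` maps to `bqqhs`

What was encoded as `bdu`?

ray

The output letters match the input read backwards, each shifted +3: proud reversed is duorp. Two steps: reverse the string, then apply a Caesar shift of +3.
Undoing it on bdu: shift back: b−3=y, d−3=a, u−3=r → yar; then reverse → ray.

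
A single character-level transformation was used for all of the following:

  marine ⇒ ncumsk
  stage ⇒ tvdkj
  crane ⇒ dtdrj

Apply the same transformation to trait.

In marine: m→n is +1, a→c is +2, r→u is +3, i→m is +4 — the shift increases by 1 each position. Each letter shifts forward by (position + 1), i.e. 1, 2, 3, … — the shift grows by one for each successive letter.
On trait: t+1=u, r+2=t, a+3=d, i+4=m, t+5=y.

utdmy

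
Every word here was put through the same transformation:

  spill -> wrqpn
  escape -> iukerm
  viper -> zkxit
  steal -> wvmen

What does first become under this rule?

jkzwv

Shifts by position in spill: pos 0: s→w (+4), pos 1: p→r (+2), pos 2: i→q (+8), pos 3: l→p (+4), pos 4: l→n (+2) — repeating every 3. The shifts repeat in a cycle of length 3: positions 0,1,… shift by +4, +2, +8, then the pattern repeats.
For first: f+4=j, i+2=k, r+8=z, s+4=w, t+2=v.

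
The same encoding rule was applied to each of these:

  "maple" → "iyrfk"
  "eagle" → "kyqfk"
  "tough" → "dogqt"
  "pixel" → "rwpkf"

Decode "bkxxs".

berry

m(12)→i(8) and a(0)→y(24) fit y≡3x+24 (mod 26); the inverse of 3 mod 26 is 9. Treating letters as 0–25, the rule is x ↦ 3x + 24 (mod 26).
Reversing it on bkxxs: b(1)→9·(1−24)≡1=b; k(10)→9·(10−24)≡4=e; x(23)→9·(23−24)≡17=r; x(23)→9·(23−24)≡17=r; s(18)→9·(18−24)≡24=y (all mod 26).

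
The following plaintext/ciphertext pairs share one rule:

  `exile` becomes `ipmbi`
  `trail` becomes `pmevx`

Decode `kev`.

The output letters match the input read backwards, each shifted +4: exile reversed is elixe. Read the word backwards and shift each letter +4.
Decoding kev: shift back: k−4=g, e−4=a, v−4=r → gar; then reverse → rag.

rag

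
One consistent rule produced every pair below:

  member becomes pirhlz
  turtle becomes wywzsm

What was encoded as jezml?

In member: m→p is +3, e→i is +4, m→r is +5, b→h is +6 — the shift increases by 1 each position. The shift increases by 1 at each position, starting from +3: 3, 4, 5, ….
Decoding jezml: j−3=g, e−4=a, z−5=u, m−6=g, l−7=e.

gauge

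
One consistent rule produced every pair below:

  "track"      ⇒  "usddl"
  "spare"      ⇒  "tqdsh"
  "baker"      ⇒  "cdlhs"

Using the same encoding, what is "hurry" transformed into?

The shift depends on letter class: consonant t→u is +1, but vowel a→d is +3. Vowels shift forward by 3 and consonants shift forward by 1.
Applying it to hurry: h(cons)+1=i, u(vowel)+3=x, r(cons)+1=s, r(cons)+1=s, y(cons)+1=z.

ixssz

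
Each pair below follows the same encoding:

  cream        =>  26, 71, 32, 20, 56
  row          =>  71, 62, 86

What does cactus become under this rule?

With a=1..z=26, the number is 3·pos + 17.
On cactus: c=3→26, a=1→20, c=3→26, t=20→77, u=21→80, s=19→74.

26, 20, 26, 77, 80, 74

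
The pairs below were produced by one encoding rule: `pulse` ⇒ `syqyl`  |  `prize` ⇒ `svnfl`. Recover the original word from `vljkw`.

sheep

Each letter shifts forward by (position + 3), i.e. 3, 4, 5, … — the shift grows by one for each successive letter.
Decoding vljkw: v−3=s, l−4=h, j−5=e, k−6=e, w−7=p.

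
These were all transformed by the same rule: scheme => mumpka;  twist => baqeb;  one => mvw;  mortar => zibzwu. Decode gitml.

The output letters match the input read backwards, each shifted +8: scheme reversed is emehcs. Read the word backwards and shift each letter +8.
Reversing it on gitml: shift back: g−8=y, i−8=a, t−8=l, m−8=e, l−8=d → yaled; then reverse → delay.

delay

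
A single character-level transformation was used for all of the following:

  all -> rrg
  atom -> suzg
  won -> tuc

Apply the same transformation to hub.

The output letters match the input read backwards, each shifted +6: all reversed is lla. Read the word backwards and shift each letter +6.
On hub: reverse → buh; then shift: b+6=h, u+6=a, h+6=n.

han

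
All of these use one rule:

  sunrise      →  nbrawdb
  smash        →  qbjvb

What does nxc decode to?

toe

The output letters match the input read backwards, each shifted +9: sunrise reversed is esirnus. The word is reversed, then every letter is shifted forward by 9.
Reversing it on nxc: shift back: n−9=e, x−9=o, c−9=t → eot; then reverse → toe.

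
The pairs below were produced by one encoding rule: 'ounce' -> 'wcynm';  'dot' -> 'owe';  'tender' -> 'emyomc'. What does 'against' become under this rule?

Two shifts are in play — +8 for a/e/i/o/u, +11 for every other letter.
On against: a(vowel)+8=i, g(cons)+11=r, a(vowel)+8=i, i(vowel)+8=q, n(cons)+11=y, s(cons)+11=d, t(cons)+11=e.

iriqyde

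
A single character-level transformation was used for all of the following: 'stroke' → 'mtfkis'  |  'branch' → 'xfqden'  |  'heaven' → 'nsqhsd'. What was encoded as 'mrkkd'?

spoon

s(18)→m(12) and t(19)→t(19) fit y≡7x+16 (mod 26); the inverse of 7 mod 26 is 15. Treating letters as 0–25, the rule is x ↦ 7x + 16 (mod 26).
Decoding mrkkd: m(12)→15·(12−16)≡18=s; r(17)→15·(17−16)≡15=p; k(10)→15·(10−16)≡14=o; k(10)→15·(10−16)≡14=o; d(3)→15·(3−16)≡13=n (all mod 26).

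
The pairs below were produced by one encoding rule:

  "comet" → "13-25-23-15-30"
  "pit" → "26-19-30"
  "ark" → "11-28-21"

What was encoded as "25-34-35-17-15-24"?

oxygen

c is letter #3 and maps to 13: an offset of 10. Each letter is replaced by its alphabet position (a=1..z=26) + 10.
Reversing it on 25-34-35-17-15-24: 25→(25−10)÷1=15=o, 34→(34−10)÷1=24=x, 35→(35−10)÷1=25=y, 17→(17−10)÷1=7=g, 15→(15−10)÷1=5=e, 24→(24−10)÷1=14=n.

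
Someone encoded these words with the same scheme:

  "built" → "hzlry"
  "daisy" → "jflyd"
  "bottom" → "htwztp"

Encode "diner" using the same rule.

Shifts by position in built: pos 0: b→h (+6), pos 1: u→z (+5), pos 2: i→l (+3), pos 3: l→r (+6), pos 4: t→y (+5) — repeating every 3. A repeating key of period 3 is used — shifts +6, +5, +3 over and over.
On diner: d+6=j, i+5=n, n+3=q, e+6=k, r+5=w.

jnqkw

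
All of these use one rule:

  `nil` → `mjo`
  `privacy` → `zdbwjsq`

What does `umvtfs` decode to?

The output letters match the input read backwards, each shifted +1: nil reversed is lin. Read the word backwards and shift each letter +1.
Decoding umvtfs: shift back: u−1=t, m−1=l, v−1=u, t−1=s, f−1=e, s−1=r → tluser; then reverse → result.

result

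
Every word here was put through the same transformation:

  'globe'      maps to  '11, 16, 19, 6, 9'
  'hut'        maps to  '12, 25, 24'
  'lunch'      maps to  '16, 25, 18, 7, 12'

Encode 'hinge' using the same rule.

12, 13, 18, 11, 9

Letters become their 1-based position plus 4 (so a→5, b→6, …).
On hinge: h=8→12, i=9→13, n=14→18, g=7→11, e=5→9.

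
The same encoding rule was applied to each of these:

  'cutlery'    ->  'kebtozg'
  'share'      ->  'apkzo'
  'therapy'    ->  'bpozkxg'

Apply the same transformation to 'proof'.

xzyyn

The shift depends on letter class: consonant c→k is +8, but vowel u→e is +10. The rule splits by letter class: vowels +10, consonants +8.
On proof: p(cons)+8=x, r(cons)+8=z, o(vowel)+10=y, o(vowel)+10=y, f(cons)+8=n.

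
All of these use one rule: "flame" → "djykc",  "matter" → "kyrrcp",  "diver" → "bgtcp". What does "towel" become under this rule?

Compare letters: f→d is +24, l→j is +24, a→y is +24 — a constant shift. Each letter is shifted forward by 24 in the alphabet (a Caesar shift of +24).
For towel: t+24=r, o+24=m, w+24=u, e+24=c, l+24=j.

rmucj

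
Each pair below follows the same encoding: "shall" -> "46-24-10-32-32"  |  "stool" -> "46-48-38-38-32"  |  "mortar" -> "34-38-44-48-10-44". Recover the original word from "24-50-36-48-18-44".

hunter

s(#19)→46 and h(#8)→24: differences scale by 2, so n = 2·pos + 8. Each letter becomes 2×(its alphabet position, a=1..z=26) + 8.
Reversing it on 24-50-36-48-18-44: 24→(24−8)÷2=8=h, 50→(50−8)÷2=21=u, 36→(36−8)÷2=14=n, 48→(48−8)÷2=20=t, 18→(18−8)÷2=5=e, 44→(44−8)÷2=18=r.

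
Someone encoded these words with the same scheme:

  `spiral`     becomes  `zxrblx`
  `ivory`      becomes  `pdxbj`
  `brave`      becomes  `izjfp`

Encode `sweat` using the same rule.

Letter i (0-indexed) is shifted by i+7, so successive shifts are 7, 8, 9, ….
On sweat: s+7=z, w+8=e, e+9=n, a+10=k, t+11=e.

zenke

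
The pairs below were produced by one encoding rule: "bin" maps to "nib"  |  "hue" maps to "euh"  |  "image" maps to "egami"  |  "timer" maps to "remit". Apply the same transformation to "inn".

The output letters match the input read backwards: bin reversed is nib. It's just the letters in reverse order.
On inn: reverse → nni.

nni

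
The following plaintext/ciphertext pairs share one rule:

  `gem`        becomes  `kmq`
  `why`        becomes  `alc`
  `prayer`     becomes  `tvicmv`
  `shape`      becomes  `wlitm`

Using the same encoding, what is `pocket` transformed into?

The rule splits by letter class: vowels +8, consonants +4.
On pocket: p(cons)+4=t, o(vowel)+8=w, c(cons)+4=g, k(cons)+4=o, e(vowel)+8=m, t(cons)+4=x.

twgomx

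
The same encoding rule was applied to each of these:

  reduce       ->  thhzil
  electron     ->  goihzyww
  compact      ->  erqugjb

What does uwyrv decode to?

stump

Letter i (0-indexed) is shifted by i+2, so successive shifts are 2, 3, 4, ….
Decoding uwyrv: u−2=s, w−3=t, y−4=u, r−5=m, v−6=p.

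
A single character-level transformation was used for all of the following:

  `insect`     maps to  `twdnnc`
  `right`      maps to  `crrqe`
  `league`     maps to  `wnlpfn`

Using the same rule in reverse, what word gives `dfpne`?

Shifts by position in insect: pos 0: i→t (+11), pos 1: n→w (+9), pos 2: s→d (+11), pos 3: e→n (+9) — repeating every 2. The shifts repeat in a cycle of length 2: positions 0,1,… shift by +11, +9, then the pattern repeats.
Undoing it on dfpne: d−11=s, f−9=w, p−11=e, n−9=e, e−11=t.

sweet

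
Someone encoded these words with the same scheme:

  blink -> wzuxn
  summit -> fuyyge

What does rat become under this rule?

fmd

The word is reversed, then every letter is shifted forward by 12.
On rat: reverse → tar; then shift: t+12=f, a+12=m, r+12=d.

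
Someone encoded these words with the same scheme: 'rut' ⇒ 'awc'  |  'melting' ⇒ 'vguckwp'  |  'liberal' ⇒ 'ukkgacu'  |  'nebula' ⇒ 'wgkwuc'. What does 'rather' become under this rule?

accqga

Two shifts are in play — +2 for a/e/i/o/u, +9 for every other letter.
For rather: r(cons)+9=a, a(vowel)+2=c, t(cons)+9=c, h(cons)+9=q, e(vowel)+2=g, r(cons)+9=a.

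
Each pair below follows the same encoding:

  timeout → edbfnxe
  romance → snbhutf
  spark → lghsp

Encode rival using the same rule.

Treating letters as 0–25, the rule is x ↦ 19x + 7 (mod 26).
On rival: r(17)→19·17+7≡18=s; i(8)→19·8+7≡3=d; v(21)→19·21+7≡16=q; a(0)→19·0+7≡7=h; l(11)→19·11+7≡8=i (all mod 26).

sdqhi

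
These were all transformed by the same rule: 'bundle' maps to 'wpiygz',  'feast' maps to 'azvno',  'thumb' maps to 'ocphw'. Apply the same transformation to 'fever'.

azqzm

Compare letters: b→w is +21, u→p is +21, n→i is +21 — a constant shift. Each letter is shifted forward by 21 in the alphabet (a Caesar shift of +21).
On fever: f+21=a, e+21=z, v+21=q, e+21=z, r+21=m.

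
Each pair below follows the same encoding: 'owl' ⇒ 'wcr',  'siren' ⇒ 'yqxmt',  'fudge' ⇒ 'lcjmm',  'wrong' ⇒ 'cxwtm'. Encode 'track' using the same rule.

zxiiq

The shift depends on letter class: consonant w→c is +6, but vowel o→w is +8. The rule splits by letter class: vowels +8, consonants +6.
Applying it to track: t(cons)+6=z, r(cons)+6=x, a(vowel)+8=i, c(cons)+6=i, k(cons)+6=q.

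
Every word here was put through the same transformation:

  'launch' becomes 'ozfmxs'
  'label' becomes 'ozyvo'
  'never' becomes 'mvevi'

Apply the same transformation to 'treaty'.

Each pair mirrors across the alphabet (l↔o, a↔z, u↔f): positions sum to 25. This is the alphabet-reversal cipher (Atbash): a becomes z, b becomes y, etc.
On treaty: t↔g, r↔i, e↔v, a↔z, t↔g, y↔b.

givzgb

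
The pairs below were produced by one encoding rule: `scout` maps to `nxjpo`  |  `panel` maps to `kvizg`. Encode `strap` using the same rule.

Compare letters: s→n is +21, c→x is +21, o→j is +21 — a constant shift. This is a Caesar cipher with shift 21.
Applying it to strap: s+21=n, t+21=o, r+21=m, a+21=v, p+21=k.

nomvk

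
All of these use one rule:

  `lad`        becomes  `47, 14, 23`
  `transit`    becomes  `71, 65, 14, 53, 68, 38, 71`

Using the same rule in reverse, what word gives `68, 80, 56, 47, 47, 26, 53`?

swollen

l(#12)→47 and a(#1)→14: differences scale by 3, so n = 3·pos + 11. The formula is n = 3×(alphabet index, a=1) + 11.
Decoding 68, 80, 56, 47, 47, 26, 53: 68→(68−11)÷3=19=s, 80→(80−11)÷3=23=w, 56→(56−11)÷3=15=o, 47→(47−11)÷3=12=l, 47→(47−11)÷3=12=l, 26→(26−11)÷3=5=e, 53→(53−11)÷3=14=n.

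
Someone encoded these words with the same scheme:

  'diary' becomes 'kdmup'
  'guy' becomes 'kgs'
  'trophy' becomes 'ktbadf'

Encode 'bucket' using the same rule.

fqwogn

The output letters match the input read backwards, each shifted +12: diary reversed is yraid. Two steps: reverse the string, then apply a Caesar shift of +12.
Applying it to bucket: reverse → tekcub; then shift: t+12=f, e+12=q, k+12=w, c+12=o, u+12=g, b+12=n.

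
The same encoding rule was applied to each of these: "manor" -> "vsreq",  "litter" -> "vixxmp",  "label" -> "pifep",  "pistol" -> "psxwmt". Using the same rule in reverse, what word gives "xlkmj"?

The output letters match the input read backwards, each shifted +4: manor reversed is ronam. Two steps: reverse the string, then apply a Caesar shift of +4.
Reversing it on xlkmj: shift back: x−4=t, l−4=h, k−4=g, m−4=i, j−4=f → thgif; then reverse → fight.

fight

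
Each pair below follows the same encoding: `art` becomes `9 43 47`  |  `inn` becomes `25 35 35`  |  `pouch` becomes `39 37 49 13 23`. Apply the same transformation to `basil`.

a(#1)→9 and r(#18)→43: differences scale by 2, so n = 2·pos + 7. With a=1..z=26, the number is 2·pos + 7.
Applying it to basil: b=2→11, a=1→9, s=19→45, i=9→25, l=12→31.

11 9 45 25 31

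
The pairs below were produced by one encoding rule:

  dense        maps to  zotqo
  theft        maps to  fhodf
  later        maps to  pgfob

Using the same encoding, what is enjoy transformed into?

d(3)→z(25) and e(4)→o(14) fit y≡15x+6 (mod 26); the inverse of 15 mod 26 is 7. Each letter's alphabet position (a=0..z=25) is mapped through 15·x+6 mod 26 — an affine cipher.
Applying it to enjoy: e(4)→15·4+6≡14=o; n(13)→15·13+6≡19=t; j(9)→15·9+6≡11=l; o(14)→15·14+6≡8=i; y(24)→15·24+6≡2=c (all mod 26).

otlic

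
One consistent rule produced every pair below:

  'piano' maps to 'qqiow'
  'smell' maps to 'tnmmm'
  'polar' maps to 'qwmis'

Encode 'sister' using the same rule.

Two shifts are in play — +8 for a/e/i/o/u, +1 for every other letter.
For sister: s(cons)+1=t, i(vowel)+8=q, s(cons)+1=t, t(cons)+1=u, e(vowel)+8=m, r(cons)+1=s.

tqtums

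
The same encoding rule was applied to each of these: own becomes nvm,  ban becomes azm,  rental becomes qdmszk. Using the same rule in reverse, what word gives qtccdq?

rudder

This is a Caesar cipher with shift 25.
Undoing it on qtccdq: q−25=r, t−25=u, c−25=d, c−25=d, d−25=e, q−25=r.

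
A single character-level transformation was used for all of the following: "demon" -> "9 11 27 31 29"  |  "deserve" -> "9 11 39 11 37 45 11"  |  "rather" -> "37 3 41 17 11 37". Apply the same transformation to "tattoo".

Each letter becomes 2×(its alphabet position, a=1..z=26) + 1.
Applying it to tattoo: t=20→41, a=1→3, t=20→41, t=20→41, o=15→31, o=15→31.

41 3 41 41 31 31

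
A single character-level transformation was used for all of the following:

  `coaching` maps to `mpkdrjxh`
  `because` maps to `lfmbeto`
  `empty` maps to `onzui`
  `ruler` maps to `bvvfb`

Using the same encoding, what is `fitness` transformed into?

It's a Vigenère-style cipher with numeric key [10,1]: position i shifts by key[i mod 2].
Applying it to fitness: f+10=p, i+1=j, t+10=d, n+1=o, e+10=o, s+1=t, s+10=c.

pjdootc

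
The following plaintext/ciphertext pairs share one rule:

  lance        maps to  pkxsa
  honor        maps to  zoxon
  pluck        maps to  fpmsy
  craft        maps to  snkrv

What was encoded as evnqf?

l(11)→p(15) and a(0)→k(10) fit y≡17x+10 (mod 26); the inverse of 17 mod 26 is 23. This is an affine cipher: with a=0,…,z=25, each position x becomes (17x+10) mod 26.
Decoding evnqf: e(4)→23·(4−10)≡18=s; v(21)→23·(21−10)≡19=t; n(13)→23·(13−10)≡17=r; q(16)→23·(16−10)≡8=i; f(5)→23·(5−10)≡15=p (all mod 26).

strip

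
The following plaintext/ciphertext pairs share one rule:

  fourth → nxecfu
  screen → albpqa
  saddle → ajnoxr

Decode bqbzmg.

throat

In fourth: f→n is +8, o→x is +9, u→e is +10, r→c is +11 — the shift increases by 1 each position. Each letter shifts forward by (position + 8), i.e. 8, 9, 10, … — the shift grows by one for each successive letter.
Decoding bqbzmg: b−8=t, q−9=h, b−10=r, z−11=o, m−12=a, g−13=t.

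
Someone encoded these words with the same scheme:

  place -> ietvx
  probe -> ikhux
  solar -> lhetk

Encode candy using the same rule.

vtgwr

Compare letters: p→i is +19, l→e is +19, a→t is +19 — a constant shift. Each letter is shifted forward by 19 in the alphabet (a Caesar shift of +19).
Applying it to candy: c+19=v, a+19=t, n+19=g, d+19=w, y+19=r.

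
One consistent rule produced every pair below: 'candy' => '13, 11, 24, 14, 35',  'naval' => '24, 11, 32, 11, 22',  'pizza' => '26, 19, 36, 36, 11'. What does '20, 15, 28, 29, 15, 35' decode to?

jersey

c is letter #3 and maps to 13: an offset of 10. Each letter is replaced by its alphabet position (a=1..z=26) + 10.
Decoding 20, 15, 28, 29, 15, 35: 20→(20−10)÷1=10=j, 15→(15−10)÷1=5=e, 28→(28−10)÷1=18=r, 29→(29−10)÷1=19=s, 15→(15−10)÷1=5=e, 35→(35−10)÷1=25=y.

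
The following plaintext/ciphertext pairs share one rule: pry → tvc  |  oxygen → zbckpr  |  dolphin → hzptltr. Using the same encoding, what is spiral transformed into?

The shift depends on letter class: consonant p→t is +4, but vowel o→z is +11. The rule splits by letter class: vowels +11, consonants +4.
On spiral: s(cons)+4=w, p(cons)+4=t, i(vowel)+11=t, r(cons)+4=v, a(vowel)+11=l, l(cons)+4=p.

wttvlp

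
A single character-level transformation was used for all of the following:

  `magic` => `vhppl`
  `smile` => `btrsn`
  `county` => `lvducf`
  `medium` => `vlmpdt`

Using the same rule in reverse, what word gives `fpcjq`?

A repeating key of period 2 is used — shifts +9, +7 over and over.
Undoing it on fpcjq: f−9=w, p−7=i, c−9=t, j−7=c, q−9=h.

witch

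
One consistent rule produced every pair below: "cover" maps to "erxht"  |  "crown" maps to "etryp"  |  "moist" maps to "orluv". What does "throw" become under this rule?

vjtry

The shift depends on letter class: consonant c→e is +2, but vowel o→r is +3. The rule splits by letter class: vowels +3, consonants +2.
On throw: t(cons)+2=v, h(cons)+2=j, r(cons)+2=t, o(vowel)+3=r, w(cons)+2=y.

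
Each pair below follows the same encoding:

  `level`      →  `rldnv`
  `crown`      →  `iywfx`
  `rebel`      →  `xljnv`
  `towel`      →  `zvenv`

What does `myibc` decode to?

In level: l→r is +6, e→l is +7, v→d is +8, e→n is +9 — the shift increases by 1 each position. Each letter shifts forward by (position + 6), i.e. 6, 7, 8, … — the shift grows by one for each successive letter.
Decoding myibc: m−6=g, y−7=r, i−8=a, b−9=s, c−10=s.

grass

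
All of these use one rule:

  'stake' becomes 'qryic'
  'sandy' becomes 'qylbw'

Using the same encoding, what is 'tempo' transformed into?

It's a constant shift of +24 (ROT24).
On tempo: t+24=r, e+24=c, m+24=k, p+24=n, o+24=m.

rcknm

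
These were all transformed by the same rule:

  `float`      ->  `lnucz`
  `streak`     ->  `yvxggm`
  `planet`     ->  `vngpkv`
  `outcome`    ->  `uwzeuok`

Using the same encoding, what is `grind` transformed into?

mtopj

Shifts by position in float: pos 0: f→l (+6), pos 1: l→n (+2), pos 2: o→u (+6), pos 3: a→c (+2) — repeating every 2. The shifts repeat in a cycle of length 2: positions 0,1,… shift by +6, +2, then the pattern repeats.
For grind: g+6=m, r+2=t, i+6=o, n+2=p, d+6=j.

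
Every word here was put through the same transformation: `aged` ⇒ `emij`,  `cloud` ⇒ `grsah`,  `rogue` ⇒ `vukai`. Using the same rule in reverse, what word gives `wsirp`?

smell

Shifts by position in aged: pos 0: a→e (+4), pos 1: g→m (+6), pos 2: e→i (+4), pos 3: d→j (+6) — repeating every 2. The shifts repeat in a cycle of length 2: positions 0,1,… shift by +4, +6, then the pattern repeats.
Reversing it on wsirp: w−4=s, s−6=m, i−4=e, r−6=l, p−4=l.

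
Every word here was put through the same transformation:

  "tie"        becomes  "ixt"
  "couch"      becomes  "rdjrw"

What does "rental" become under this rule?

Compare letters: t→i is +15, i→x is +15, e→t is +15 — a constant shift. It's a constant shift of +15 (ROT15).
For rental: r+15=g, e+15=t, n+15=c, t+15=i, a+15=p, l+15=a.

gtcipa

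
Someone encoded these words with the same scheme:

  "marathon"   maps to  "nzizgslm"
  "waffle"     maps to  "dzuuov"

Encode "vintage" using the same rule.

Each pair mirrors across the alphabet (m↔n, a↔z, r↔i): positions sum to 25. Letters are reflected about the middle of the alphabet (position → 25−position): Atbash.
Applying it to vintage: v↔e, i↔r, n↔m, t↔g, a↔z, g↔t, e↔v.

ermgztv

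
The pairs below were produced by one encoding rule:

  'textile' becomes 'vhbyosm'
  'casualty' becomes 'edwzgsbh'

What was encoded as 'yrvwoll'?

Letter i (0-indexed) is shifted by i+2, so successive shifts are 2, 3, 4, ….
Undoing it on yrvwoll: y−2=w, r−3=o, v−4=r, w−5=r, o−6=i, l−7=e, l−8=d.

worried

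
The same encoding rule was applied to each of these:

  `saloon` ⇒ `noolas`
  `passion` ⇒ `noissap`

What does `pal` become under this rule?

lap

The output letters match the input read backwards: saloon reversed is noolas. The word is simply reversed.
Applying it to pal: reverse → lap.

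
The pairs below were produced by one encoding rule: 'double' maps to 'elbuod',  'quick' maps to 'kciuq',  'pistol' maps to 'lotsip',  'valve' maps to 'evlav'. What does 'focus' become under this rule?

sucof

It's just the letters in reverse order.
Applying it to focus: reverse → sucof.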